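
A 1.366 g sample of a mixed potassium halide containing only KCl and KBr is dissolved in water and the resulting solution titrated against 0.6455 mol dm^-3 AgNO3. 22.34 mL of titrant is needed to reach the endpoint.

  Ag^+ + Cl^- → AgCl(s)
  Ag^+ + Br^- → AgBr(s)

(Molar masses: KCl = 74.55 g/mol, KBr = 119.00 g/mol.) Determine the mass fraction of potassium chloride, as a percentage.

42.98 %

n(AgNO3) = 0.02234 × 0.6455 = 0.01442 mol
Let x = n(KCl), y = n(KBr).
Titrant: 1x + 1y = 0.01442;  mass: 74.55x + 119.00y = 1.366
Solving, x = 7.875 × 10^-3 mol, y = 6.546 × 10^-3 mol
mass of KCl = 7.875 × 10^-3 × 74.55 = 0.5871 g
% KCl = 0.5871 / 1.366 × 100 = 42.98 %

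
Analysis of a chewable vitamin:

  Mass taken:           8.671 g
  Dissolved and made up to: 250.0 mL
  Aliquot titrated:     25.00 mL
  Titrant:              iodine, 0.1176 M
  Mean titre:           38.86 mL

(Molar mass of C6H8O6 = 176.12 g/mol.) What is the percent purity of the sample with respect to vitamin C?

C6H8O6 + I2 → C6H6O6 + 2 HI
n(I2) per titration = 0.03886 × 0.1176 = 4.570 × 10^-3 mol
n(C6H8O6) in each aliquot = 4.570 × 10^-3 mol (1:1 ratio)
n(C6H8O6) in the whole flask = 4.570 × 10^-3 × 250.0/25.00 = 0.04570 mol
mass of C6H8O6 = 0.04570 × 176.12 = 8.049 g
% C6H8O6 = 8.049 / 8.671 × 100 = 92.82 %

92.82 %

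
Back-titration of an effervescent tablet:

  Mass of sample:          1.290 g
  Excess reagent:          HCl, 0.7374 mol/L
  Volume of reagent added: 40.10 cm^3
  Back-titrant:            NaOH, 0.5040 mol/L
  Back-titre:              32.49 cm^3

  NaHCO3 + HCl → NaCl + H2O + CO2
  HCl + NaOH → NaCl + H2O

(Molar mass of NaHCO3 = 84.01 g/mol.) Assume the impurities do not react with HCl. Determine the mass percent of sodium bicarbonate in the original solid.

n(HCl) added = 0.04010 × 0.7374 = 0.02957 mol
n(NaOH) used in back-titration = 0.03249 × 0.5040 = 0.01637 mol
n(HCl) left over = 0.01637 mol (1:1 ratio)
n(HCl) consumed by analyte = 0.02957 − 0.01637 = 0.01319 mol
n(NaHCO3) = 0.01319 mol (1:1 ratio)
mass of NaHCO3 = 0.01319 × 84.01 = 1.108 g
% NaHCO3 = 1.108 / 1.290 × 100 = 85.93 %

85.93 %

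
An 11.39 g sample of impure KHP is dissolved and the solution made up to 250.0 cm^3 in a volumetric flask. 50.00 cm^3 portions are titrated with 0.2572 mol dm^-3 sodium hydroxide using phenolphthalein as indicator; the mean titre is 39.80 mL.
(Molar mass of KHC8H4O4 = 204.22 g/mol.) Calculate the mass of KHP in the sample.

10.45 g

KHC8H4O4 + NaOH → KNaC8H4O4 + H2O
n(NaOH) per titration = 0.03980 × 0.2572 = 0.01024 mol
n(KHC8H4O4) in each aliquot = 0.01024 mol (1:1 ratio)
n(KHC8H4O4) in the whole flask = 0.01024 × 250.0/50.00 = 0.05118 mol
mass of KHC8H4O4 = 0.05118 × 204.22 = 10.45 g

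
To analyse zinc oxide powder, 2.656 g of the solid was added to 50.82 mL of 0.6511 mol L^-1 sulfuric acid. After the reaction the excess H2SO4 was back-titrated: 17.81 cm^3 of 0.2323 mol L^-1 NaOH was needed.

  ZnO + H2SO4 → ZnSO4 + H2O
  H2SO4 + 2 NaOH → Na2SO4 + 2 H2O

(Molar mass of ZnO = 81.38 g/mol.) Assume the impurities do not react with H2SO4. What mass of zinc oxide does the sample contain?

2.524 g

n(H2SO4) added = 0.05082 × 0.6511 = 0.03309 mol
n(NaOH) used in back-titration = 0.01781 × 0.2323 = 4.137 × 10^-3 mol
From the 1:2 ratio, n(H2SO4) left over = 1/2 × 4.137 × 10^-3 = 2.069 × 10^-3 mol
n(H2SO4) consumed by analyte = 0.03309 − 2.069 × 10^-3 = 0.03102 mol
n(ZnO) = 0.03102 mol (1:1 ratio)
mass of ZnO = 0.03102 × 81.38 = 2.524 g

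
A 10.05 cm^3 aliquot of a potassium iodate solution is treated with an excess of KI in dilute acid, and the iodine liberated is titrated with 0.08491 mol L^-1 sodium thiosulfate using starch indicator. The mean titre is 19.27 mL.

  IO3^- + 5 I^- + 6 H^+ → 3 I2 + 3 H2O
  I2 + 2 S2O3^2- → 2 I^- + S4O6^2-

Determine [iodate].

n(S2O3^2-) = 0.01927 × 0.08491 = 1.636 × 10^-3 mol
n(I2) = n(S2O3^2-)/2 = 8.181 × 10^-4 mol
From the 1:3 ratio, n(IO3^-) in the aliquot = 1/3 × 8.181 × 10^-4 = 2.727 × 10^-4 mol
[IO3^-] = 2.727 × 10^-4 / 0.01005 = 0.02713 mol/L

0.02713 mol/L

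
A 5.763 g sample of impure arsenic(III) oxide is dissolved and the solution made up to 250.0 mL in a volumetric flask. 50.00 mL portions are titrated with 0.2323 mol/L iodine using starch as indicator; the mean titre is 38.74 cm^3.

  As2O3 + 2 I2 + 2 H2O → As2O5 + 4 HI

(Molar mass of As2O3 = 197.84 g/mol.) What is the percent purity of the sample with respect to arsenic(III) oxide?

77.24 %

n(I2) per titration = 0.03874 × 0.2323 = 8.999 × 10^-3 mol
From the 1:2 ratio, n(As2O3) in each aliquot = 1/2 × 8.999 × 10^-3 = 4.500 × 10^-3 mol
n(As2O3) in the whole flask = 4.500 × 10^-3 × 250.0/50.00 = 0.02250 mol
mass of As2O3 = 0.02250 × 197.84 = 4.451 g
% As2O3 = 4.451 / 5.763 × 100 = 77.24 %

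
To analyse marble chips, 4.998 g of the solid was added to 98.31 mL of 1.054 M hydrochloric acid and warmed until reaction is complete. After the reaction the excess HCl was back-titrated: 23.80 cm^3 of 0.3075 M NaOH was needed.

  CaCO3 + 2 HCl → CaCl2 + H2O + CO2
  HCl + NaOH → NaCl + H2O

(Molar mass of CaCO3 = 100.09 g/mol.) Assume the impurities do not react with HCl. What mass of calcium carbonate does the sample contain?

4.819 g

n(HCl) added = 0.09831 × 1.054 = 0.1036 mol
n(NaOH) used in back-titration = 0.02380 × 0.3075 = 7.319 × 10^-3 mol
n(HCl) left over = 7.319 × 10^-3 mol (1:1 ratio)
n(HCl) consumed by analyte = 0.1036 − 7.319 × 10^-3 = 0.09630 mol
From the 1:2 ratio, n(CaCO3) = 1/2 × 0.09630 = 0.04815 mol
mass of CaCO3 = 0.04815 × 100.09 = 4.819 g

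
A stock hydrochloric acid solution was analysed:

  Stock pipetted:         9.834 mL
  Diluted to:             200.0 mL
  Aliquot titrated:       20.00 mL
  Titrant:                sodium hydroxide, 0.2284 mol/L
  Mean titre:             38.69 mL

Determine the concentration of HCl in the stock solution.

8.986 mol/L

HCl + NaOH → NaCl + H2O
n(NaOH) = 0.03869 × 0.2284 = 8.837 × 10^-3 mol
n(HCl) in the aliquot = 8.837 × 10^-3 mol (1:1 ratio)
[HCl]_dilute = 8.837 × 10^-3 / 0.02000 = 0.4418 mol/L
Dilution factor = 200.0 / 9.834 = 20.34
[HCl]_stock = 0.4418 × 20.34 = 8.986 mol/L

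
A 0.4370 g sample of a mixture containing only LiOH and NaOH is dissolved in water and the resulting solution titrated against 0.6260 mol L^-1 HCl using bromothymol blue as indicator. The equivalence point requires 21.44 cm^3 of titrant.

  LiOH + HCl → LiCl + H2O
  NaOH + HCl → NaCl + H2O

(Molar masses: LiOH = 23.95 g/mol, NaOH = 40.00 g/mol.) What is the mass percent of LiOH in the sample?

n(HCl) = 0.02144 × 0.6260 = 0.01342 mol
Let x = n(LiOH), y = n(NaOH).
Titrant: 1x + 1y = 0.01342;  mass: 23.95x + 40.00y = 0.4370
Solving, x = 6.222 × 10^-3 mol, y = 7.200 × 10^-3 mol
mass of LiOH = 6.222 × 10^-3 × 23.95 = 0.1490 g
% LiOH = 0.1490 / 0.4370 × 100 = 34.10 %

34.10 %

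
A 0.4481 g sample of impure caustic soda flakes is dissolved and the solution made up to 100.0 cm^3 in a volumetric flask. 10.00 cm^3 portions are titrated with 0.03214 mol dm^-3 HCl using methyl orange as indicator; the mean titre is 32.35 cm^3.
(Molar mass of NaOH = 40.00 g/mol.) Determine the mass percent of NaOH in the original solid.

92.81 %

NaOH + HCl → NaCl + H2O
n(HCl) per titration = 0.03235 × 0.03214 = 1.040 × 10^-3 mol
n(NaOH) in each aliquot = 1.040 × 10^-3 mol (1:1 ratio)
n(NaOH) in the whole flask = 1.040 × 10^-3 × 100.0/10.00 = 0.01040 mol
mass of NaOH = 0.01040 × 40.00 = 0.4159 g
% NaOH = 0.4159 / 0.4481 × 100 = 92.81 %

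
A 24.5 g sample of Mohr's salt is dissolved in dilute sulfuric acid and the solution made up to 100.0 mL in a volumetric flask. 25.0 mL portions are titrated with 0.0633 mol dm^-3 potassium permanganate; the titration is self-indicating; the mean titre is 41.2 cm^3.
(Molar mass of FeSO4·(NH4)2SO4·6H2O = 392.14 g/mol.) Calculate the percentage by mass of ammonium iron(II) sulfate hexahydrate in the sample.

MnO4^- + 5 Fe^2+ + 8 H^+ → Mn^2+ + 5 Fe^3+ + 4 H2O
n(KMnO4) per titration = 0.0412 × 0.0633 = 2.61 × 10^-3 mol
From the 5:1 ratio, n(FeSO4·(NH4)2SO4·6H2O) in each aliquot = 5/1 × 2.61 × 10^-3 = 0.0130 mol
n(FeSO4·(NH4)2SO4·6H2O) in the whole flask = 0.0130 × 100.0/25.0 = 0.0522 mol
mass of FeSO4·(NH4)2SO4·6H2O = 0.0522 × 392.14 = 20.5 g
% FeSO4·(NH4)2SO4·6H2O = 20.5 / 24.5 × 100 = 83.5 %

83.5 %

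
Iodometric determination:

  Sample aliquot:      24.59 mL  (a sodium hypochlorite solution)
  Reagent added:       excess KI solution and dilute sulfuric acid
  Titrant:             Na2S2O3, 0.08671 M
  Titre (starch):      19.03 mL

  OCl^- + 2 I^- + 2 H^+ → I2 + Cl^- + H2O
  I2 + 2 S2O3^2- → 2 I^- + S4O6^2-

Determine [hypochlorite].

0.03355 M

n(S2O3^2-) = 0.01903 × 0.08671 = 1.650 × 10^-3 mol
n(I2) = n(S2O3^2-)/2 = 8.250 × 10^-4 mol
n(OCl^-) in the aliquot = 8.250 × 10^-4 mol (1:1 ratio)
[OCl^-] = 8.250 × 10^-4 / 0.02459 = 0.03355 mol/L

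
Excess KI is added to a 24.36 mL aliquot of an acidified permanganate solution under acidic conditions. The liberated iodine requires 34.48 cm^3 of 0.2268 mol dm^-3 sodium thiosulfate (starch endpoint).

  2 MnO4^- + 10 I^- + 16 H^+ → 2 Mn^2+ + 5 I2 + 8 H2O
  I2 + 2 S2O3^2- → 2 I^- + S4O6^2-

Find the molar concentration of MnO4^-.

n(S2O3^2-) = 0.03448 × 0.2268 = 7.820 × 10^-3 mol
n(I2) = n(S2O3^2-)/2 = 3.910 × 10^-3 mol
From the 2:5 ratio, n(MnO4^-) in the aliquot = 2/5 × 3.910 × 10^-3 = 1.564 × 10^-3 mol
[MnO4^-] = 1.564 × 10^-3 / 0.02436 = 0.06420 mol/L

0.06420 mol/L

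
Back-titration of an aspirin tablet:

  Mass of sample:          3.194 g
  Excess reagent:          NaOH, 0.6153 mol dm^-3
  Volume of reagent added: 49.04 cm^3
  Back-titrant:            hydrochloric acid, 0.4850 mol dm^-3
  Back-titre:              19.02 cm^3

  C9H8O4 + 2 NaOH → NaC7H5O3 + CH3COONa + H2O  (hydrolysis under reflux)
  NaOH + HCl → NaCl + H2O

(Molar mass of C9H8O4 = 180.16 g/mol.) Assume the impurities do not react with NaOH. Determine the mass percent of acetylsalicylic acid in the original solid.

59.08 %

n(NaOH) added = 0.04904 × 0.6153 = 0.03017 mol
n(HCl) used in back-titration = 0.01902 × 0.4850 = 9.225 × 10^-3 mol
n(NaOH) left over = 9.225 × 10^-3 mol (1:1 ratio)
n(NaOH) consumed by analyte = 0.03017 − 9.225 × 10^-3 = 0.02095 mol
From the 1:2 ratio, n(C9H8O4) = 1/2 × 0.02095 = 0.01047 mol
mass of C9H8O4 = 0.01047 × 180.16 = 1.887 g
% C9H8O4 = 1.887 / 3.194 × 100 = 59.08 %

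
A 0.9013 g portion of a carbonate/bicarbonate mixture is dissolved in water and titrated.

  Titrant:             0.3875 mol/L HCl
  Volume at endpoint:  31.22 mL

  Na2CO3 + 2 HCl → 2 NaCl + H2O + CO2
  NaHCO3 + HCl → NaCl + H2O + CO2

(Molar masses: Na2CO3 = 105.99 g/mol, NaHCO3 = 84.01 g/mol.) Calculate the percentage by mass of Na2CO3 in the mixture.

21.81 %

n(HCl) = 0.03122 × 0.3875 = 0.01210 mol
Let x = n(Na2CO3), y = n(NaHCO3).
Titrant: 2x + 1y = 0.01210;  mass: 105.99x + 84.01y = 0.9013
Solving, x = 1.854 × 10^-3 mol, y = 8.389 × 10^-3 mol
mass of Na2CO3 = 1.854 × 10^-3 × 105.99 = 0.1966 g
% Na2CO3 = 0.1966 / 0.9013 × 100 = 21.81 %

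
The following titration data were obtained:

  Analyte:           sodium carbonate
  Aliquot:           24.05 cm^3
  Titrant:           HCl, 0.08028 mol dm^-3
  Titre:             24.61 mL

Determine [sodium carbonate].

Na2CO3 + 2 HCl → 2 NaCl + H2O + CO2
n(HCl) = 0.02461 L × 0.08028 mol/L = 1.976 × 10^-3 mol
From the 1:2 mole ratio, n(Na2CO3) = 1/2 × 1.976 × 10^-3 = 9.878 × 10^-4 mol
[Na2CO3] = 9.878 × 10^-4 mol / 0.02405 L = 0.04107 mol/L

0.04107 mol/L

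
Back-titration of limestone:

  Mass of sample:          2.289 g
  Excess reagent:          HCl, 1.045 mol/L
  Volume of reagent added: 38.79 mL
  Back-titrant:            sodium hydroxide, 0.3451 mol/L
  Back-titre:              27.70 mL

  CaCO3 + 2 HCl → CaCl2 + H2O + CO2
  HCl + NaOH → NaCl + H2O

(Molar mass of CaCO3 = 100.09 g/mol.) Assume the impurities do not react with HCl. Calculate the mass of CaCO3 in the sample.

n(HCl) added = 0.03879 × 1.045 = 0.04054 mol
n(NaOH) used in back-titration = 0.02770 × 0.3451 = 9.559 × 10^-3 mol
n(HCl) left over = 9.559 × 10^-3 mol (1:1 ratio)
n(HCl) consumed by analyte = 0.04054 − 9.559 × 10^-3 = 0.03098 mol
From the 1:2 ratio, n(CaCO3) = 1/2 × 0.03098 = 0.01549 mol
mass of CaCO3 = 0.01549 × 100.09 = 1.550 g

1.550 g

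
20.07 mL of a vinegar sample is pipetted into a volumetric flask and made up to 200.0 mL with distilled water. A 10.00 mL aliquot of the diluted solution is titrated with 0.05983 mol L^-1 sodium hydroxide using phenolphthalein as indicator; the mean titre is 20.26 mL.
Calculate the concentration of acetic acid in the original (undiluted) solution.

1.208 mol/L

CH3COOH + NaOH → CH3COONa + H2O
n(NaOH) = 0.02026 × 0.05983 = 1.212 × 10^-3 mol
n(CH3COOH) in the aliquot = 1.212 × 10^-3 mol (1:1 ratio)
[CH3COOH]_dilute = 1.212 × 10^-3 / 0.01000 = 0.1212 mol/L
Dilution factor = 200.0 / 20.07 = 9.965
[CH3COOH]_stock = 0.1212 × 9.965 = 1.208 mol/L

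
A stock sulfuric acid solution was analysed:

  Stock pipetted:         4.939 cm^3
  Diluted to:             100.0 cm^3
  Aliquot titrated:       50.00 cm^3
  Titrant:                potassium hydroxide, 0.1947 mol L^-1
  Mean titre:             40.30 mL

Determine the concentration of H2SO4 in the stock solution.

H2SO4 + 2 KOH → K2SO4 + 2 H2O
n(KOH) = 0.04030 × 0.1947 = 7.846 × 10^-3 mol
From the 1:2 ratio, n(H2SO4) in the aliquot = 1/2 × 7.846 × 10^-3 = 3.923 × 10^-3 mol
[H2SO4]_dilute = 3.923 × 10^-3 / 0.05000 = 0.07846 mol/L
Dilution factor = 100.0 / 4.939 = 20.25
[H2SO4]_stock = 0.07846 × 20.25 = 1.589 mol/L

1.589 mol/L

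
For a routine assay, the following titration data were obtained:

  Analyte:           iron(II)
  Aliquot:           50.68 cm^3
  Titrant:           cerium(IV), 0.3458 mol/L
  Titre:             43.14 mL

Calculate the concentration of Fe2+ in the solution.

Ce^4+ + Fe^2+ → Ce^3+ + Fe^3+
n(Ce4+) = 0.04314 L × 0.3458 mol/L = 0.01492 mol
n(Fe2+) = 0.01492 mol (1:1 mole ratio)
[Fe2+] = 0.01492 mol / 0.05068 L = 0.2944 mol/L

0.2944 mol/L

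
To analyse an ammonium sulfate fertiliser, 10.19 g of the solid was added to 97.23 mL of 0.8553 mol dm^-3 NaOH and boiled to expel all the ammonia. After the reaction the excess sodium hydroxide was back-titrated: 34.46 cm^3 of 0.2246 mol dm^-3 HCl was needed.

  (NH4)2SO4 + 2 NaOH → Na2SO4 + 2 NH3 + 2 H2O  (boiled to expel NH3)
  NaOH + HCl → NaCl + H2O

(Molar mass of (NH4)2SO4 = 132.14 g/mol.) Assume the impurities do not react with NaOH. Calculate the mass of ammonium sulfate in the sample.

4.983 g

n(NaOH) added = 0.09723 × 0.8553 = 0.08316 mol
n(HCl) used in back-titration = 0.03446 × 0.2246 = 7.740 × 10^-3 mol
n(NaOH) left over = 7.740 × 10^-3 mol (1:1 ratio)
n(NaOH) consumed by analyte = 0.08316 − 7.740 × 10^-3 = 0.07542 mol
From the 1:2 ratio, n((NH4)2SO4) = 1/2 × 0.07542 = 0.03771 mol
mass of (NH4)2SO4 = 0.03771 × 132.14 = 4.983 g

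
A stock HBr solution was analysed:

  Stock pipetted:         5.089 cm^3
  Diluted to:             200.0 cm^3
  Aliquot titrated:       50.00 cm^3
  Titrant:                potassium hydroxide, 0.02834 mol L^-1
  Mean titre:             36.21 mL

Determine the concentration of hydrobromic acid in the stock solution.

HBr + KOH → KBr + H2O
n(KOH) = 0.03621 × 0.02834 = 1.026 × 10^-3 mol
n(HBr) in the aliquot = 1.026 × 10^-3 mol (1:1 ratio)
[HBr]_dilute = 1.026 × 10^-3 / 0.05000 = 0.02052 mol/L
Dilution factor = 200.0 / 5.089 = 39.30
[HBr]_stock = 0.02052 × 39.30 = 0.8066 mol/L

0.8066 mol/L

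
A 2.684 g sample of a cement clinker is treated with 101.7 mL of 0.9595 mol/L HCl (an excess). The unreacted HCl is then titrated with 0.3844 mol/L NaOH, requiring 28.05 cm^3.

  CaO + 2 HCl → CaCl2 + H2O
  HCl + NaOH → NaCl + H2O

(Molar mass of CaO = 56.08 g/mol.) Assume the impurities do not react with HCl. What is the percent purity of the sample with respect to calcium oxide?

90.68 %

n(HCl) added = 0.1017 × 0.9595 = 0.09758 mol
n(NaOH) used in back-titration = 0.02805 × 0.3844 = 0.01078 mol
n(HCl) left over = 0.01078 mol (1:1 ratio)
n(HCl) consumed by analyte = 0.09758 − 0.01078 = 0.08680 mol
From the 1:2 ratio, n(CaO) = 1/2 × 0.08680 = 0.04340 mol
mass of CaO = 0.04340 × 56.08 = 2.434 g
% CaO = 2.434 / 2.684 × 100 = 90.68 %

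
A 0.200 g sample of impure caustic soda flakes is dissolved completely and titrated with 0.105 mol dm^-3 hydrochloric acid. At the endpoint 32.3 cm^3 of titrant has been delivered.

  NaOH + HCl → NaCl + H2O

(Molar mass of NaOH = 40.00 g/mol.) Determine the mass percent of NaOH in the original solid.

n(HCl) = 0.0323 L × 0.105 mol/L = 3.39 × 10^-3 mol
n(NaOH) = 3.39 × 10^-3 mol (1:1 ratio)
mass of NaOH = 3.39 × 10^-3 × 40.00 g/mol = 0.136 g
% NaOH = 0.136 / 0.200 × 100 = 67.8 %

67.8 %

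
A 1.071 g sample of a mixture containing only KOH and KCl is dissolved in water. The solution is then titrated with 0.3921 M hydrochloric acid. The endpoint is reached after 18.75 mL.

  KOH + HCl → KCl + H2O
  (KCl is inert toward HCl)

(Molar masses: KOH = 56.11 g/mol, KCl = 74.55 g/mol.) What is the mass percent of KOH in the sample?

n(HCl) = 0.01875 × 0.3921 = 7.352 × 10^-3 mol
Let x = n(KOH), y = n(KCl).
Titrant: 1x = 7.352 × 10^-3;  mass: 56.11x + 74.55y = 1.071
Solving, x = 7.352 × 10^-3 mol, y = 8.833 × 10^-3 mol
mass of KOH = 7.352 × 10^-3 × 56.11 = 0.4125 g
% KOH = 0.4125 / 1.071 × 100 = 38.52 %

38.52 %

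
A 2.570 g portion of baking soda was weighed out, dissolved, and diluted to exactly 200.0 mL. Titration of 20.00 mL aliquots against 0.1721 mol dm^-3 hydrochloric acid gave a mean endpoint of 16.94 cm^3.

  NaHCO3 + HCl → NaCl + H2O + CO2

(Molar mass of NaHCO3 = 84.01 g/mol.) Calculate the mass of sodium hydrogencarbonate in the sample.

n(HCl) per titration = 0.01694 × 0.1721 = 2.915 × 10^-3 mol
n(NaHCO3) in each aliquot = 2.915 × 10^-3 mol (1:1 ratio)
n(NaHCO3) in the whole flask = 2.915 × 10^-3 × 200.0/20.00 = 0.02915 mol
mass of NaHCO3 = 0.02915 × 84.01 = 2.449 g

2.449 g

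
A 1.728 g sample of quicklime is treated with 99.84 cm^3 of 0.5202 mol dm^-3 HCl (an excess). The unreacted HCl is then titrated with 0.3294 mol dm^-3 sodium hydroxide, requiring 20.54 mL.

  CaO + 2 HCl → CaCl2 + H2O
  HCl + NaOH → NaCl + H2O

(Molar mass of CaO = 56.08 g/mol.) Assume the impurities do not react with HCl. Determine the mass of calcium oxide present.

1.267 g

n(HCl) added = 0.09984 × 0.5202 = 0.05194 mol
n(NaOH) used in back-titration = 0.02054 × 0.3294 = 6.766 × 10^-3 mol
n(HCl) left over = 6.766 × 10^-3 mol (1:1 ratio)
n(HCl) consumed by analyte = 0.05194 − 6.766 × 10^-3 = 0.04517 mol
From the 1:2 ratio, n(CaO) = 1/2 × 0.04517 = 0.02259 mol
mass of CaO = 0.02259 × 56.08 = 1.267 g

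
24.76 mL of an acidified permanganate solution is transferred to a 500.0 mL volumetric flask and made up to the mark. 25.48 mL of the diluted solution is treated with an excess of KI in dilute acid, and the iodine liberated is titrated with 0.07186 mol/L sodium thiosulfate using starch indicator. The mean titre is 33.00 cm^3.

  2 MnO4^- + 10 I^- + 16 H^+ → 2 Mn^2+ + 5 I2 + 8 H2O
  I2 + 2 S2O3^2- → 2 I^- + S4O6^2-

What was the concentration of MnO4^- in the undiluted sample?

n(S2O3^2-) = 0.03300 × 0.07186 = 2.371 × 10^-3 mol
n(I2) = n(S2O3^2-)/2 = 1.186 × 10^-3 mol
From the 2:5 ratio, n(MnO4^-) in the aliquot = 2/5 × 1.186 × 10^-3 = 4.743 × 10^-4 mol
[MnO4^-]_dilute = 4.743 × 10^-4 / 0.02548 = 0.01861 mol/L
[MnO4^-]_original = 0.01861 × 500.0/24.76 = 0.3759 mol/L

0.3759 mol/L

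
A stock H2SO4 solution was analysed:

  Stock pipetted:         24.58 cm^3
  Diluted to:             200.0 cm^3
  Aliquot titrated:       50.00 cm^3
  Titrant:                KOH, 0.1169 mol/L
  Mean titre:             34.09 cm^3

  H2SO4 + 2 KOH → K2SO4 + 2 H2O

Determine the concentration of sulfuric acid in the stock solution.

0.3243 mol/L

n(KOH) = 0.03409 × 0.1169 = 3.985 × 10^-3 mol
From the 1:2 ratio, n(H2SO4) in the aliquot = 1/2 × 3.985 × 10^-3 = 1.993 × 10^-3 mol
[H2SO4]_dilute = 1.993 × 10^-3 / 0.05000 = 0.03985 mol/L
Dilution factor = 200.0 / 24.58 = 8.137
[H2SO4]_stock = 0.03985 × 8.137 = 0.3243 mol/L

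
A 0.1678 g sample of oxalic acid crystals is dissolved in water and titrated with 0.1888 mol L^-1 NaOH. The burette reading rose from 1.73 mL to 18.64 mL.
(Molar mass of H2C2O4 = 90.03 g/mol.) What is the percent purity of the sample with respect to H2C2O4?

H2C2O4 + 2 NaOH → Na2C2O4 + 2 H2O
n(NaOH) = 0.01691 L × 0.1888 mol/L = 3.193 × 10^-3 mol
From the 1:2 ratio, n(H2C2O4) = 1/2 × 3.193 × 10^-3 = 1.596 × 10^-3 mol
mass of H2C2O4 = 1.596 × 10^-3 × 90.03 g/mol = 0.1437 g
% H2C2O4 = 0.1437 / 0.1678 × 100 = 85.65 %

85.65 %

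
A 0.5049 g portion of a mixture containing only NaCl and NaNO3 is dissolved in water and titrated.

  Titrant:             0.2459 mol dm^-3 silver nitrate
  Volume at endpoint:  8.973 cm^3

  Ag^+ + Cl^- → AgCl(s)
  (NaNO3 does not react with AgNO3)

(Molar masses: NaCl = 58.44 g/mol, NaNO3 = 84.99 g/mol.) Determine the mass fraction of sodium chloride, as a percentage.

25.54 %

n(AgNO3) = 0.008973 × 0.2459 = 2.206 × 10^-3 mol
Let x = n(NaCl), y = n(NaNO3).
Titrant: 1x = 2.206 × 10^-3;  mass: 58.44x + 84.99y = 0.5049
Solving, x = 2.206 × 10^-3 mol, y = 4.424 × 10^-3 mol
mass of NaCl = 2.206 × 10^-3 × 58.44 = 0.1289 g
% NaCl = 0.1289 / 0.5049 × 100 = 25.54 %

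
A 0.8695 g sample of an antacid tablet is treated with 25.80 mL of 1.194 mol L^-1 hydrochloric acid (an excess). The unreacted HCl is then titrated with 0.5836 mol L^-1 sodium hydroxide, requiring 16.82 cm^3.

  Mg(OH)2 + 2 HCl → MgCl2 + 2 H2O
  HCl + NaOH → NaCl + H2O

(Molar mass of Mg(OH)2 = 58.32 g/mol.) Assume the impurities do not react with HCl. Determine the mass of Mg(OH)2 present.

0.6120 g

n(HCl) added = 0.02580 × 1.194 = 0.03081 mol
n(NaOH) used in back-titration = 0.01682 × 0.5836 = 9.816 × 10^-3 mol
n(HCl) left over = 9.816 × 10^-3 mol (1:1 ratio)
n(HCl) consumed by analyte = 0.03081 − 9.816 × 10^-3 = 0.02099 mol
From the 1:2 ratio, n(Mg(OH)2) = 1/2 × 0.02099 = 0.01049 mol
mass of Mg(OH)2 = 0.01049 × 58.32 = 0.6120 g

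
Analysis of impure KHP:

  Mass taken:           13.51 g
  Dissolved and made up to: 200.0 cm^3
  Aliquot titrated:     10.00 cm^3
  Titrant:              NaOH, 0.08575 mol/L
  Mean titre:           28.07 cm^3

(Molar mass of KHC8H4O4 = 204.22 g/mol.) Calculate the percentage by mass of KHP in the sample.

KHC8H4O4 + NaOH → KNaC8H4O4 + H2O
n(NaOH) per titration = 0.02807 × 0.08575 = 2.407 × 10^-3 mol
n(KHC8H4O4) in each aliquot = 2.407 × 10^-3 mol (1:1 ratio)
n(KHC8H4O4) in the whole flask = 2.407 × 10^-3 × 200.0/10.00 = 0.04814 mol
mass of KHC8H4O4 = 0.04814 × 204.22 = 9.831 g
% KHC8H4O4 = 9.831 / 13.51 × 100 = 72.77 %

72.77 %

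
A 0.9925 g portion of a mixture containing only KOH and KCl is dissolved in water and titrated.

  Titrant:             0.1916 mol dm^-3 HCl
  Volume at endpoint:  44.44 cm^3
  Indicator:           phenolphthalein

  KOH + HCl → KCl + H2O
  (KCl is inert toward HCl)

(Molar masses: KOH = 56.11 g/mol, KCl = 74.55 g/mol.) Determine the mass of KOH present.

0.4778 g

n(HCl) = 0.04444 × 0.1916 = 8.515 × 10^-3 mol
Let x = n(KOH), y = n(KCl).
Titrant: 1x = 8.515 × 10^-3;  mass: 56.11x + 74.55y = 0.9925
Solving, x = 8.515 × 10^-3 mol, y = 6.905 × 10^-3 mol
mass of KOH = 8.515 × 10^-3 × 56.11 = 0.4778 g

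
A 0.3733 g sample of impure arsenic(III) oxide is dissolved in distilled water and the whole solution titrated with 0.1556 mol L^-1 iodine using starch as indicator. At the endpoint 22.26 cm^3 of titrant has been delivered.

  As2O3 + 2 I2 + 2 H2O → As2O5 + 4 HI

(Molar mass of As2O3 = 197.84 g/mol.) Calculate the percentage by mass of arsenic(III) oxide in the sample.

91.78 %

n(I2) = 0.02226 L × 0.1556 mol/L = 3.464 × 10^-3 mol
From the 1:2 ratio, n(As2O3) = 1/2 × 3.464 × 10^-3 = 1.732 × 10^-3 mol
mass of As2O3 = 1.732 × 10^-3 × 197.84 g/mol = 0.3426 g
% As2O3 = 0.3426 / 0.3733 × 100 = 91.78 %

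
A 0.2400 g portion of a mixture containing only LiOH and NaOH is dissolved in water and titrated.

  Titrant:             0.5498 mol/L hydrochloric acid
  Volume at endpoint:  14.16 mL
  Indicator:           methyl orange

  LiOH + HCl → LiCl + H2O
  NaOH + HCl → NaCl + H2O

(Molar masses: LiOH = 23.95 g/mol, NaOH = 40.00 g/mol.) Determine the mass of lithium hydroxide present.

n(HCl) = 0.01416 × 0.5498 = 7.785 × 10^-3 mol
Let x = n(LiOH), y = n(NaOH).
Titrant: 1x + 1y = 7.785 × 10^-3;  mass: 23.95x + 40.00y = 0.2400
Solving, x = 4.449 × 10^-3 mol, y = 3.336 × 10^-3 mol
mass of LiOH = 4.449 × 10^-3 × 23.95 = 0.1066 g

0.1066 g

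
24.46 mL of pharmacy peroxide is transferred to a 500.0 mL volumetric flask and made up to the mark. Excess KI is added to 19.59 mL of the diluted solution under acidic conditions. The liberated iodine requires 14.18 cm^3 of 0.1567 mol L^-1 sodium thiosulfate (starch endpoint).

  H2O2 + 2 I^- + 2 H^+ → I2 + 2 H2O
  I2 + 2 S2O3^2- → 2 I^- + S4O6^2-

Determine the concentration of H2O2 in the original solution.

n(S2O3^2-) = 0.01418 × 0.1567 = 2.222 × 10^-3 mol
n(I2) = n(S2O3^2-)/2 = 1.111 × 10^-3 mol
n(H2O2) in the aliquot = 1.111 × 10^-3 mol (1:1 ratio)
[H2O2]_dilute = 1.111 × 10^-3 / 0.01959 = 0.05671 mol/L
[H2O2]_original = 0.05671 × 500.0/24.46 = 1.159 mol/L

1.159 mol/L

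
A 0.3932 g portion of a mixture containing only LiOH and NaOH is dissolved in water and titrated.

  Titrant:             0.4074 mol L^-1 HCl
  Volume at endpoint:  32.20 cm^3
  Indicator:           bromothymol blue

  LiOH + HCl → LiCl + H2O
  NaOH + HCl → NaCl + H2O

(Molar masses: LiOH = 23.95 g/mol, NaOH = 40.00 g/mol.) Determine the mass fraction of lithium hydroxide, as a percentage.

49.92 %

n(HCl) = 0.03220 × 0.4074 = 0.01312 mol
Let x = n(LiOH), y = n(NaOH).
Titrant: 1x + 1y = 0.01312;  mass: 23.95x + 40.00y = 0.3932
Solving, x = 8.195 × 10^-3 mol, y = 4.923 × 10^-3 mol
mass of LiOH = 8.195 × 10^-3 × 23.95 = 0.1963 g
% LiOH = 0.1963 / 0.3932 × 100 = 49.92 %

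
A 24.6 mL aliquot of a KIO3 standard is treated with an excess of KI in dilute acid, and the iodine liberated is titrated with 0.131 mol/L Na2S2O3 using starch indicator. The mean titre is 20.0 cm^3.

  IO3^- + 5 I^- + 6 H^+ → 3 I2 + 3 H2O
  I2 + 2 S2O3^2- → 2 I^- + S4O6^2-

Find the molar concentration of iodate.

0.0178 mol/L

n(S2O3^2-) = 0.0200 × 0.131 = 2.62 × 10^-3 mol
n(I2) = n(S2O3^2-)/2 = 1.31 × 10^-3 mol
From the 1:3 ratio, n(IO3^-) in the aliquot = 1/3 × 1.31 × 10^-3 = 4.37 × 10^-4 mol
[IO3^-] = 4.37 × 10^-4 / 0.0246 = 0.0178 mol/L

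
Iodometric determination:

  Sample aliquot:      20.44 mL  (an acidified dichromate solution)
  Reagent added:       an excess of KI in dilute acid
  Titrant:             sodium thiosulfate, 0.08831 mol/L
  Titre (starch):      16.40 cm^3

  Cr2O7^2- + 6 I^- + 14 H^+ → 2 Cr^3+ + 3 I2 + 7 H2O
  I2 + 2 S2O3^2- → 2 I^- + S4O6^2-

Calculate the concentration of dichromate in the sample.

n(S2O3^2-) = 0.01640 × 0.08831 = 1.448 × 10^-3 mol
n(I2) = n(S2O3^2-)/2 = 7.241 × 10^-4 mol
From the 1:3 ratio, n(Cr2O7^2-) in the aliquot = 1/3 × 7.241 × 10^-4 = 2.414 × 10^-4 mol
[Cr2O7^2-] = 2.414 × 10^-4 / 0.02044 = 0.01181 mol/L

0.01181 mol/L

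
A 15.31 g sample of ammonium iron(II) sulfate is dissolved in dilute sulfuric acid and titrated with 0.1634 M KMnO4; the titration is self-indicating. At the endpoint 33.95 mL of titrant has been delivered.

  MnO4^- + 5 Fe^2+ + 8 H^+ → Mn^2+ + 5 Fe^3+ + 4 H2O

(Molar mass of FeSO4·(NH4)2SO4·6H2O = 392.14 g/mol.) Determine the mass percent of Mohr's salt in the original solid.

71.04 %

n(KMnO4) = 0.03395 L × 0.1634 mol/L = 5.547 × 10^-3 mol
From the 5:1 ratio, n(FeSO4·(NH4)2SO4·6H2O) = 5/1 × 5.547 × 10^-3 = 0.02774 mol
mass of FeSO4·(NH4)2SO4·6H2O = 0.02774 × 392.14 g/mol = 10.88 g
% FeSO4·(NH4)2SO4·6H2O = 10.88 / 15.31 × 100 = 71.04 %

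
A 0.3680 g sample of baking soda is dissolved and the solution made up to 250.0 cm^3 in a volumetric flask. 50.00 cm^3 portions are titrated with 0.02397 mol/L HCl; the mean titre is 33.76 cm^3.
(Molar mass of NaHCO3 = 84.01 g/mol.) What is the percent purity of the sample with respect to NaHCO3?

NaHCO3 + HCl → NaCl + H2O + CO2
n(HCl) per titration = 0.03376 × 0.02397 = 8.092 × 10^-4 mol
n(NaHCO3) in each aliquot = 8.092 × 10^-4 mol (1:1 ratio)
n(NaHCO3) in the whole flask = 8.092 × 10^-4 × 250.0/50.00 = 4.046 × 10^-3 mol
mass of NaHCO3 = 4.046 × 10^-3 × 84.01 = 0.3399 g
% NaHCO3 = 0.3399 / 0.3680 × 100 = 92.37 %

92.37 %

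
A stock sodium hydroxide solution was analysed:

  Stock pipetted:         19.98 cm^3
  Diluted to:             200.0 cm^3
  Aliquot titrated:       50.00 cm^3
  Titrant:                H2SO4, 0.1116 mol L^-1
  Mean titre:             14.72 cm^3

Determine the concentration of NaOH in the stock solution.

0.6578 mol/L

2 NaOH + H2SO4 → Na2SO4 + 2 H2O
n(H2SO4) = 0.01472 × 0.1116 = 1.643 × 10^-3 mol
From the 2:1 ratio, n(NaOH) in the aliquot = 2/1 × 1.643 × 10^-3 = 3.286 × 10^-3 mol
[NaOH]_dilute = 3.286 × 10^-3 / 0.05000 = 0.06571 mol/L
Dilution factor = 200.0 / 19.98 = 10.01
[NaOH]_stock = 0.06571 × 10.01 = 0.6578 mol/L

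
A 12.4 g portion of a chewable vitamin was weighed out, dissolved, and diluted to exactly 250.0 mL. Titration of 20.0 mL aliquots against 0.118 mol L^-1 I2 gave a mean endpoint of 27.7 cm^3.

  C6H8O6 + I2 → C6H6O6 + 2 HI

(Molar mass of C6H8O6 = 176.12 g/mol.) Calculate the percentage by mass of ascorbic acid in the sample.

n(I2) per titration = 0.0277 × 0.118 = 3.27 × 10^-3 mol
n(C6H8O6) in each aliquot = 3.27 × 10^-3 mol (1:1 ratio)
n(C6H8O6) in the whole flask = 3.27 × 10^-3 × 250.0/20.0 = 0.0409 mol
mass of C6H8O6 = 0.0409 × 176.12 = 7.20 g
% C6H8O6 = 7.20 / 12.4 × 100 = 58.0 %

58.0 %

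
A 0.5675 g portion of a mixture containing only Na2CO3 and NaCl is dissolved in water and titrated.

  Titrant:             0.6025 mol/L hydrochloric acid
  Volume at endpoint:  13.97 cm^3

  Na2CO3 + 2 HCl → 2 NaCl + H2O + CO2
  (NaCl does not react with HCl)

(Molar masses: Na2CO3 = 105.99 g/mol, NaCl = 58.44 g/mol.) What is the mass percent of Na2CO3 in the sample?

n(HCl) = 0.01397 × 0.6025 = 8.417 × 10^-3 mol
Let x = n(Na2CO3), y = n(NaCl).
Titrant: 2x = 8.417 × 10^-3;  mass: 105.99x + 58.44y = 0.5675
Solving, x = 4.208 × 10^-3 mol, y = 2.078 × 10^-3 mol
mass of Na2CO3 = 4.208 × 10^-3 × 105.99 = 0.4461 g
% Na2CO3 = 0.4461 / 0.5675 × 100 = 78.60 %

78.60 %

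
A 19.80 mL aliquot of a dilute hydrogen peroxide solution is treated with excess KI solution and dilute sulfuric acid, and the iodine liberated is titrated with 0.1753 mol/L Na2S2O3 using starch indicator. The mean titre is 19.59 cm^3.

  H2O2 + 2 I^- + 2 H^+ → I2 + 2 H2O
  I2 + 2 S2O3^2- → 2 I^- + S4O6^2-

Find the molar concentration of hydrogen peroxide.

0.08672 mol/L

n(S2O3^2-) = 0.01959 × 0.1753 = 3.434 × 10^-3 mol
n(I2) = n(S2O3^2-)/2 = 1.717 × 10^-3 mol
n(H2O2) in the aliquot = 1.717 × 10^-3 mol (1:1 ratio)
[H2O2] = 1.717 × 10^-3 / 0.01980 = 0.08672 mol/L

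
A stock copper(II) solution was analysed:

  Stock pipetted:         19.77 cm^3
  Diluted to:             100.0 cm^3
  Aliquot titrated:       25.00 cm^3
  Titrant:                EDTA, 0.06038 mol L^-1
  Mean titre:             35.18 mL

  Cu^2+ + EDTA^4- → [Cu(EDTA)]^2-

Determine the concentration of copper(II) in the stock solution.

n(EDTA) = 0.03518 × 0.06038 = 2.124 × 10^-3 mol
n(Cu2+) in the aliquot = 2.124 × 10^-3 mol (1:1 ratio)
[Cu2+]_dilute = 2.124 × 10^-3 / 0.02500 = 0.08497 mol/L
Dilution factor = 100.0 / 19.77 = 5.058
[Cu2+]_stock = 0.08497 × 5.058 = 0.4298 mol/L

0.4298 mol/L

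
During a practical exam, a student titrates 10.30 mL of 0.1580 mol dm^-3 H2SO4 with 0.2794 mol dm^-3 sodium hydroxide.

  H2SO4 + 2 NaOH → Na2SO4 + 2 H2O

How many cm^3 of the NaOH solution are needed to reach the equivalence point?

11.65 mL

n(H2SO4) = 0.01030 L × 0.1580 mol/L = 1.627 × 10^-3 mol
From the 2:1 stoichiometry, n(NaOH) = 2/1 × 1.627 × 10^-3 = 3.255 × 10^-3 mol
V(NaOH) = 3.255 × 10^-3 mol / 0.2794 mol/L = 0.01165 L = 11.65 mL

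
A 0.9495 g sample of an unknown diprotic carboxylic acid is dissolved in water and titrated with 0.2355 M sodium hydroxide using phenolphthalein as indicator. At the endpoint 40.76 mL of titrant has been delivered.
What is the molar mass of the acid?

197.8 g/mol

n(NaOH) = 0.04076 L × 0.2355 mol/L = 9.599 × 10^-3 mol
From the 1:2 ratio, n(H2A) = 1/2 × 9.599 × 10^-3 = 4.799 × 10^-3 mol
M = m / n = 0.9495 g / 4.799 × 10^-3 mol = 197.8 g/mol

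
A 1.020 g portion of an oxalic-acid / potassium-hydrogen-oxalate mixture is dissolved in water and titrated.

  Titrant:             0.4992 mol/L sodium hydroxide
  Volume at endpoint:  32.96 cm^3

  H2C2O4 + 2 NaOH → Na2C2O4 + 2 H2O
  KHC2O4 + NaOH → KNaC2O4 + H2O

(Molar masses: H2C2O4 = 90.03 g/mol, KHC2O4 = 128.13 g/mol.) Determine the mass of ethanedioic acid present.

0.5894 g

n(NaOH) = 0.03296 × 0.4992 = 0.01645 mol
Let x = n(H2C2O4), y = n(KHC2O4).
Titrant: 2x + 1y = 0.01645;  mass: 90.03x + 128.13y = 1.020
Solving, x = 6.546 × 10^-3 mol, y = 3.361 × 10^-3 mol
mass of H2C2O4 = 6.546 × 10^-3 × 90.03 = 0.5894 g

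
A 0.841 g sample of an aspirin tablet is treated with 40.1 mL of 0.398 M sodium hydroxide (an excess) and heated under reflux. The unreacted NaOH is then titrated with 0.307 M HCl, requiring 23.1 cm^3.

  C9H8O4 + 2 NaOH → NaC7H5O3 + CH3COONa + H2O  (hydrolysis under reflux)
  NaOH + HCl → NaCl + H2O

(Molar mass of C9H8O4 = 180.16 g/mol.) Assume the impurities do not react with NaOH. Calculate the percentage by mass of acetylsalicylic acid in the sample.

n(NaOH) added = 0.0401 × 0.398 = 0.0160 mol
n(HCl) used in back-titration = 0.0231 × 0.307 = 7.09 × 10^-3 mol
n(NaOH) left over = 7.09 × 10^-3 mol (1:1 ratio)
n(NaOH) consumed by analyte = 0.0160 − 7.09 × 10^-3 = 8.87 × 10^-3 mol
From the 1:2 ratio, n(C9H8O4) = 1/2 × 8.87 × 10^-3 = 4.43 × 10^-3 mol
mass of C9H8O4 = 4.43 × 10^-3 × 180.16 = 0.799 g
% C9H8O4 = 0.799 / 0.841 × 100 = 95.0 %

95.0 %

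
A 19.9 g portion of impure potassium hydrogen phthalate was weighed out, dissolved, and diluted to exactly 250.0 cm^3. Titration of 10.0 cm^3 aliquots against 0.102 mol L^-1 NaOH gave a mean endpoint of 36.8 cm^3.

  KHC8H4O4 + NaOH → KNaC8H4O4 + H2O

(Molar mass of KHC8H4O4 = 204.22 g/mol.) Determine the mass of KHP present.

n(NaOH) per titration = 0.0368 × 0.102 = 3.75 × 10^-3 mol
n(KHC8H4O4) in each aliquot = 3.75 × 10^-3 mol (1:1 ratio)
n(KHC8H4O4) in the whole flask = 3.75 × 10^-3 × 250.0/10.0 = 0.0938 mol
mass of KHC8H4O4 = 0.0938 × 204.22 = 19.2 g

19.2 g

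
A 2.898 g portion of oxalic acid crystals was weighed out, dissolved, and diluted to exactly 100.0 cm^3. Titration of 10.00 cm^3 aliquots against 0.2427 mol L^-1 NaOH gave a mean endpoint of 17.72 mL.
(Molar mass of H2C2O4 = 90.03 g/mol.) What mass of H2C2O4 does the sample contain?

H2C2O4 + 2 NaOH → Na2C2O4 + 2 H2O
n(NaOH) per titration = 0.01772 × 0.2427 = 4.301 × 10^-3 mol
From the 1:2 ratio, n(H2C2O4) in each aliquot = 1/2 × 4.301 × 10^-3 = 2.150 × 10^-3 mol
n(H2C2O4) in the whole flask = 2.150 × 10^-3 × 100.0/10.00 = 0.02150 mol
mass of H2C2O4 = 0.02150 × 90.03 = 1.936 g

1.936 g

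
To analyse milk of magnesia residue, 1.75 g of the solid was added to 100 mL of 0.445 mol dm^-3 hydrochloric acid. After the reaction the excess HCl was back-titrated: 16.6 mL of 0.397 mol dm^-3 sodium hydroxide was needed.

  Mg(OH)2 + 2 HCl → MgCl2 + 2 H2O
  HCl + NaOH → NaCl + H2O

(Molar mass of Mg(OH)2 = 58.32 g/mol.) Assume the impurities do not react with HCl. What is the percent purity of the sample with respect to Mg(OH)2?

n(HCl) added = 0.100 × 0.445 = 0.0445 mol
n(NaOH) used in back-titration = 0.0166 × 0.397 = 6.59 × 10^-3 mol
n(HCl) left over = 6.59 × 10^-3 mol (1:1 ratio)
n(HCl) consumed by analyte = 0.0445 − 6.59 × 10^-3 = 0.0379 mol
From the 1:2 ratio, n(Mg(OH)2) = 1/2 × 0.0379 = 0.0190 mol
mass of Mg(OH)2 = 0.0190 × 58.32 = 1.11 g
% Mg(OH)2 = 1.11 / 1.75 × 100 = 63.2 %

63.2 %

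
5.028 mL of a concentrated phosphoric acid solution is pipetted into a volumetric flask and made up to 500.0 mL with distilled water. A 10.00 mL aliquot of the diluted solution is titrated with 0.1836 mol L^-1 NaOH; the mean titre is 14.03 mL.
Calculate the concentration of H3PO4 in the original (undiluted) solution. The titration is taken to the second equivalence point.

12.81 mol/L

H3PO4 + 2 NaOH → Na2HPO4 + 2 H2O
n(NaOH) = 0.01403 × 0.1836 = 2.576 × 10^-3 mol
From the 1:2 ratio, n(H3PO4) in the aliquot = 1/2 × 2.576 × 10^-3 = 1.288 × 10^-3 mol
[H3PO4]_dilute = 1.288 × 10^-3 / 0.01000 = 0.1288 mol/L
Dilution factor = 500.0 / 5.028 = 99.44
[H3PO4]_stock = 0.1288 × 99.44 = 12.81 mol/L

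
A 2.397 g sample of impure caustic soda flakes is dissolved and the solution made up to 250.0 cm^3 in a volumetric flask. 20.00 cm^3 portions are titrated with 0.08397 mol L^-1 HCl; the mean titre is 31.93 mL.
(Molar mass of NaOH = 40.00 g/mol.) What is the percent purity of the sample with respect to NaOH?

55.93 %

NaOH + HCl → NaCl + H2O
n(HCl) per titration = 0.03193 × 0.08397 = 2.681 × 10^-3 mol
n(NaOH) in each aliquot = 2.681 × 10^-3 mol (1:1 ratio)
n(NaOH) in the whole flask = 2.681 × 10^-3 × 250.0/20.00 = 0.03351 mol
mass of NaOH = 0.03351 × 40.00 = 1.341 g
% NaOH = 1.341 / 2.397 × 100 = 55.93 %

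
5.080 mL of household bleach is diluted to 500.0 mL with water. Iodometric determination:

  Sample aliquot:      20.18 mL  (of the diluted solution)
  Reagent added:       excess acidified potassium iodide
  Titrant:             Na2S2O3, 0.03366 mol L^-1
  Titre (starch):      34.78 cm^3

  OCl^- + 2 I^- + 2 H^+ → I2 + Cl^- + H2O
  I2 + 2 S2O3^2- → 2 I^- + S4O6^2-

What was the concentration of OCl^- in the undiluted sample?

n(S2O3^2-) = 0.03478 × 0.03366 = 1.171 × 10^-3 mol
n(I2) = n(S2O3^2-)/2 = 5.853 × 10^-4 mol
n(OCl^-) in the aliquot = 5.853 × 10^-4 mol (1:1 ratio)
[OCl^-]_dilute = 5.853 × 10^-4 / 0.02018 = 0.02901 mol/L
[OCl^-]_original = 0.02901 × 500.0/5.080 = 2.855 mol/L

2.855 mol/L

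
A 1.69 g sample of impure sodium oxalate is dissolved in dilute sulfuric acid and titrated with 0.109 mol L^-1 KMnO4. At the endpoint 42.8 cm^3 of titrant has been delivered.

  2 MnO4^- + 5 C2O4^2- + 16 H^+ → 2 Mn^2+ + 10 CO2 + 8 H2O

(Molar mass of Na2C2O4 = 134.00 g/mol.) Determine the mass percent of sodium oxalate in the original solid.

92.5 %

n(KMnO4) = 0.0428 L × 0.109 mol/L = 4.67 × 10^-3 mol
From the 5:2 ratio, n(Na2C2O4) = 5/2 × 4.67 × 10^-3 = 0.0117 mol
mass of Na2C2O4 = 0.0117 × 134.00 g/mol = 1.56 g
% Na2C2O4 = 1.56 / 1.69 × 100 = 92.5 %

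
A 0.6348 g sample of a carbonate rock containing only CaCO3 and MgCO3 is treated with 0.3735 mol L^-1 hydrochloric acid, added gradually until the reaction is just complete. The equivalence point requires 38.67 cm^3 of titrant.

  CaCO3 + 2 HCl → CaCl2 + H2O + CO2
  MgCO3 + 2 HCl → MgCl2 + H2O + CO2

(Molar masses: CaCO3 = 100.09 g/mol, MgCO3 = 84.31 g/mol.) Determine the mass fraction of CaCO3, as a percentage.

25.92 %

n(HCl) = 0.03867 × 0.3735 = 0.01444 mol
Let x = n(CaCO3), y = n(MgCO3).
Titrant: 2x + 2y = 0.01444;  mass: 100.09x + 84.31y = 0.6348
Solving, x = 1.644 × 10^-3 mol, y = 5.577 × 10^-3 mol
mass of CaCO3 = 1.644 × 10^-3 × 100.09 = 0.1646 g
% CaCO3 = 0.1646 / 0.6348 × 100 = 25.92 %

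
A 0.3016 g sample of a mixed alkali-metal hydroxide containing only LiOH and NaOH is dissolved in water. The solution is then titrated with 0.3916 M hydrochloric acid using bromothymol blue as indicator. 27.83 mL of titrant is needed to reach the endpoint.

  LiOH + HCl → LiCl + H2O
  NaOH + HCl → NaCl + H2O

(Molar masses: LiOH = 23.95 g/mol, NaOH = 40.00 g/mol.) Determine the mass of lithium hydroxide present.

n(HCl) = 0.02783 × 0.3916 = 0.01090 mol
Let x = n(LiOH), y = n(NaOH).
Titrant: 1x + 1y = 0.01090;  mass: 23.95x + 40.00y = 0.3016
Solving, x = 8.369 × 10^-3 mol, y = 2.529 × 10^-3 mol
mass of LiOH = 8.369 × 10^-3 × 23.95 = 0.2004 g

0.2004 g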